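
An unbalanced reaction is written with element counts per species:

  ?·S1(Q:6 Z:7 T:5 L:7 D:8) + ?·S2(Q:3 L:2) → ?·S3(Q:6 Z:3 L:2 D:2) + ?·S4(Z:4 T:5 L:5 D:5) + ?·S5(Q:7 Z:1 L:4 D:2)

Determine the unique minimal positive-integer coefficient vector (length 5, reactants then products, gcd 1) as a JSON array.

Q: 4·6+5·3 = 39 | 3·6+4·0+3·7 = 39
Z: 4·7+5·0 = 28 | 3·3+4·4+3·1 = 28
T: 4·5+5·0 = 20 | 3·0+4·5+3·0 = 20
L: 4·7+5·2 = 38 | 3·2+4·5+3·4 = 38
D: 4·8+5·0 = 32 | 3·2+4·5+3·2 = 32
gcd(4,5,3,4,3) = 1

Coefficients: [4, 5, 3, 4, 3]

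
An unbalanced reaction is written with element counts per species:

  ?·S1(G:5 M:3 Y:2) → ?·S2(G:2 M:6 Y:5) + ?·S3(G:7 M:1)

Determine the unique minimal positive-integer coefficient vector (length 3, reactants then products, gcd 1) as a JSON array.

G: 5·5 = 25 | 2·2+3·7 = 25
M: 5·3 = 15 | 2·6+3·1 = 15
Y: 5·2 = 10 | 2·5+3·0 = 10
gcd(5,2,3) = 1

Coefficients: [5, 2, 3]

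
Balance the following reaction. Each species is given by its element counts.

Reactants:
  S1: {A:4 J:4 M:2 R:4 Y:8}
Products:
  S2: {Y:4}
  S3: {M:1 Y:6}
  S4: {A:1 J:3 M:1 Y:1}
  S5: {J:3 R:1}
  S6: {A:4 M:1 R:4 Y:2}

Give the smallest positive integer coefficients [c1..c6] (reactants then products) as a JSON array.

A: 6·4 = 24 | 4·0+3·0+4·1+4·0+5·4 = 24
J: 6·4 = 24 | 4·0+3·0+4·3+4·3+5·0 = 24
M: 6·2 = 12 | 4·0+3·1+4·1+4·0+5·1 = 12
R: 6·4 = 24 | 4·0+3·0+4·0+4·1+5·4 = 24
Y: 6·8 = 48 | 4·4+3·6+4·1+4·0+5·2 = 48
gcd(6,4,3,4,4,5) = 1

Coefficients: [6, 4, 3, 4, 4, 5]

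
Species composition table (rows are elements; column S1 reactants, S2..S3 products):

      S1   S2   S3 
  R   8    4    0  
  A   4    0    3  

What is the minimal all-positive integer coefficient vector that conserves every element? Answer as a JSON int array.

Coefficients: [3, 6, 4]

R: 3·8 = 24 | 6·4+4·0 = 24
A: 3·4 = 12 | 6·0+4·3 = 12
gcd(3,6,4) = 1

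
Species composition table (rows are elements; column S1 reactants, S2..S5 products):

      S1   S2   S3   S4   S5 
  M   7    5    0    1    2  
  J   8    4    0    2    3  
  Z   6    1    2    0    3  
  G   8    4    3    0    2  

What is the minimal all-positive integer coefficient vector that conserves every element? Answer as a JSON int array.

Coefficients: [5, 4, 4, 3, 6]

M: 5·7 = 35 | 4·5+4·0+3·1+6·2 = 35
J: 5·8 = 40 | 4·4+4·0+3·2+6·3 = 40
Z: 5·6 = 30 | 4·1+4·2+3·0+6·3 = 30
G: 5·8 = 40 | 4·4+4·3+3·0+6·2 = 40
gcd(5,4,4,3,6) = 1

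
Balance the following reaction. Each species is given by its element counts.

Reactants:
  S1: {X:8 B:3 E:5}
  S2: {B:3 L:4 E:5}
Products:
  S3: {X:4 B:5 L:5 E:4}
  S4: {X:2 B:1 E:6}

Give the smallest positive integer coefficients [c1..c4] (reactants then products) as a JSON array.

X: 3·8+5·0 = 24 | 4·4+4·2 = 24
B: 3·3+5·3 = 24 | 4·5+4·1 = 24
L: 3·0+5·4 = 20 | 4·5+4·0 = 20
E: 3·5+5·5 = 40 | 4·4+4·6 = 40
gcd(3,5,4,4) = 1

Coefficients: [3, 5, 4, 4]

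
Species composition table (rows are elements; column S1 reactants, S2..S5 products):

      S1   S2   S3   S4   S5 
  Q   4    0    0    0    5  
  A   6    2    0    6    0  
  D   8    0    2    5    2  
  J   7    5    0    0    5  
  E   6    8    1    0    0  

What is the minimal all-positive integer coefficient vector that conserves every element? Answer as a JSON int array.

Coefficients: [5, 3, 6, 4, 4]

Q: 5·4 = 20 | 3·0+6·0+4·0+4·5 = 20
A: 5·6 = 30 | 3·2+6·0+4·6+4·0 = 30
D: 5·8 = 40 | 3·0+6·2+4·5+4·2 = 40
J: 5·7 = 35 | 3·5+6·0+4·0+4·5 = 35
E: 5·6 = 30 | 3·8+6·1+4·0+4·0 = 30
gcd(5,3,6,4,4) = 1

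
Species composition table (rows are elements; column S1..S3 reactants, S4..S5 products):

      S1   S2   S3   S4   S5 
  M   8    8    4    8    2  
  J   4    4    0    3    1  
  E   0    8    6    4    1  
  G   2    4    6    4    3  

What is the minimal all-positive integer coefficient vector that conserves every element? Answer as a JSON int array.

M: 4·8+1·8+3·4 = 52 | 6·8+2·2 = 52
J: 4·4+1·4+3·0 = 20 | 6·3+2·1 = 20
E: 4·0+1·8+3·6 = 26 | 6·4+2·1 = 26
G: 4·2+1·4+3·6 = 30 | 6·4+2·3 = 30
gcd(4,1,3,6,2) = 1

Coefficients: [4, 1, 3, 6, 2]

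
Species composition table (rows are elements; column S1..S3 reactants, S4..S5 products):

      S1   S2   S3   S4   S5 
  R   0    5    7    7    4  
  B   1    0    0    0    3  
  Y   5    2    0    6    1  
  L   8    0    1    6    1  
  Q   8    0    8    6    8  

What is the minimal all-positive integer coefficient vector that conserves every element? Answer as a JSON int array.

Coefficients: [3, 5, 1, 4, 1]

R: 3·0+5·5+1·7 = 32 | 4·7+1·4 = 32
B: 3·1+5·0+1·0 = 3 | 4·0+1·3 = 3
Y: 3·5+5·2+1·0 = 25 | 4·6+1·1 = 25
L: 3·8+5·0+1·1 = 25 | 4·6+1·1 = 25
Q: 3·8+5·0+1·8 = 32 | 4·6+1·8 = 32
gcd(3,5,1,4,1) = 1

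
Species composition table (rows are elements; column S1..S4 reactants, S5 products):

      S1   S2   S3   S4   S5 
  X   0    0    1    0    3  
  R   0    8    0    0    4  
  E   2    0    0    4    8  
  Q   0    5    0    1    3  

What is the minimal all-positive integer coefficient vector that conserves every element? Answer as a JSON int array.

X: 6·0+1·0+6·1+1·0 = 6 | 2·3 = 6
R: 6·0+1·8+6·0+1·0 = 8 | 2·4 = 8
E: 6·2+1·0+6·0+1·4 = 16 | 2·8 = 16
Q: 6·0+1·5+6·0+1·1 = 6 | 2·3 = 6
gcd(6,1,6,1,2) = 1

Coefficients: [6, 1, 6, 1, 2]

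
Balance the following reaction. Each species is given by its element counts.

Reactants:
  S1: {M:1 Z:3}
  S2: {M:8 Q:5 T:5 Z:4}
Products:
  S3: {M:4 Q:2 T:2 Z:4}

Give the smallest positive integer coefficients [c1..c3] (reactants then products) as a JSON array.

Coefficients: [4, 2, 5]

M: 4·1+2·8 = 20 | 5·4 = 20
Q: 4·0+2·5 = 10 | 5·2 = 10
T: 4·0+2·5 = 10 | 5·2 = 10
Z: 4·3+2·4 = 20 | 5·4 = 20
gcd(4,2,5) = 1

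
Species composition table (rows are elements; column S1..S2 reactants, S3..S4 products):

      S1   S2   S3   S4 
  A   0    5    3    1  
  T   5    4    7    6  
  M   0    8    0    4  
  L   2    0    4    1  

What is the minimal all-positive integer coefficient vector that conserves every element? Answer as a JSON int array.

A: 3·0+1·5 = 5 | 1·3+2·1 = 5
T: 3·5+1·4 = 19 | 1·7+2·6 = 19
M: 3·0+1·8 = 8 | 1·0+2·4 = 8
L: 3·2+1·0 = 6 | 1·4+2·1 = 6
gcd(3,1,1,2) = 1

Coefficients: [3, 1, 1, 2]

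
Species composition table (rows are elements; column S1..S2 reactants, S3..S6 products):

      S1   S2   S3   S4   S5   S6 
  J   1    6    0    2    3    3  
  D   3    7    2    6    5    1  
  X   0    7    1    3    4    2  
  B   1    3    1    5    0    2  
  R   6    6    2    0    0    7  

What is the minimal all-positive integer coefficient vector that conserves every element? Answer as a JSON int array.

J: 2·1+6·6 = 38 | 3·0+1·2+6·3+6·3 = 38
D: 2·3+6·7 = 48 | 3·2+1·6+6·5+6·1 = 48
X: 2·0+6·7 = 42 | 3·1+1·3+6·4+6·2 = 42
B: 2·1+6·3 = 20 | 3·1+1·5+6·0+6·2 = 20
R: 2·6+6·6 = 48 | 3·2+1·0+6·0+6·7 = 48
gcd(2,6,3,1,6,6) = 1

Coefficients: [2, 6, 3, 1, 6, 6]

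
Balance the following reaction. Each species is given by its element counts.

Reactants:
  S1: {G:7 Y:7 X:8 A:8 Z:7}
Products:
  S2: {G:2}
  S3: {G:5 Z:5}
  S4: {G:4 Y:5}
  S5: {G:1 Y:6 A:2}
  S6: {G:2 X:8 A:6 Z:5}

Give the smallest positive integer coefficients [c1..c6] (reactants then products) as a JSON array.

Coefficients: [5, 3, 2, 1, 5, 5]

G: 5·7 = 35 | 3·2+2·5+1·4+5·1+5·2 = 35
Y: 5·7 = 35 | 3·0+2·0+1·5+5·6+5·0 = 35
X: 5·8 = 40 | 3·0+2·0+1·0+5·0+5·8 = 40
A: 5·8 = 40 | 3·0+2·0+1·0+5·2+5·6 = 40
Z: 5·7 = 35 | 3·0+2·5+1·0+5·0+5·5 = 35
gcd(5,3,2,1,5,5) = 1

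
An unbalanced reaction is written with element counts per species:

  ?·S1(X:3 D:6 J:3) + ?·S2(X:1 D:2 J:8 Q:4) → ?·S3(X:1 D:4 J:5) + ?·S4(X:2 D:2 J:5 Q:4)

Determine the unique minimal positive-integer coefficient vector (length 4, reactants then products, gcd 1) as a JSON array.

X: 2·3+3·1 = 9 | 3·1+3·2 = 9
D: 2·6+3·2 = 18 | 3·4+3·2 = 18
J: 2·3+3·8 = 30 | 3·5+3·5 = 30
Q: 2·0+3·4 = 12 | 3·0+3·4 = 12
gcd(2,3,3,3) = 1

Coefficients: [2, 3, 3, 3]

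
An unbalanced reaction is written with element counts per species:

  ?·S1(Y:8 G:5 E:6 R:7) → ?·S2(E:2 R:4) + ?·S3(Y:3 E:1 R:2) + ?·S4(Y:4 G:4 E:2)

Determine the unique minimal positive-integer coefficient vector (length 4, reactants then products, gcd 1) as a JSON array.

Y: 4·8 = 32 | 5·0+4·3+5·4 = 32
G: 4·5 = 20 | 5·0+4·0+5·4 = 20
E: 4·6 = 24 | 5·2+4·1+5·2 = 24
R: 4·7 = 28 | 5·4+4·2+5·0 = 28
gcd(4,5,4,5) = 1

Coefficients: [4, 5, 4, 5]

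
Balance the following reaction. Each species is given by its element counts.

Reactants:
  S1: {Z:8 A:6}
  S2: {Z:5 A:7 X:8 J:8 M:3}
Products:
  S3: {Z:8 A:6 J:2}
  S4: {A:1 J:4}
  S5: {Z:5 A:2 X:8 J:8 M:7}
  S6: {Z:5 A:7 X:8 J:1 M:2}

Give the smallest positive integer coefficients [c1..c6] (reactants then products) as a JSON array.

Coefficients: [4, 5, 4, 5, 1, 4]

Z: 4·8+5·5 = 57 | 4·8+5·0+1·5+4·5 = 57
A: 4·6+5·7 = 59 | 4·6+5·1+1·2+4·7 = 59
X: 4·0+5·8 = 40 | 4·0+5·0+1·8+4·8 = 40
J: 4·0+5·8 = 40 | 4·2+5·4+1·8+4·1 = 40
M: 4·0+5·3 = 15 | 4·0+5·0+1·7+4·2 = 15
gcd(4,5,4,5,1,4) = 1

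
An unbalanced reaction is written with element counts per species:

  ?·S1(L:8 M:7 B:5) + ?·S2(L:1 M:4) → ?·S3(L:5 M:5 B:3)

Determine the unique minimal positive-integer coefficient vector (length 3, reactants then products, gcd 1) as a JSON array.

Coefficients: [3, 1, 5]

L: 3·8+1·1 = 25 | 5·5 = 25
M: 3·7+1·4 = 25 | 5·5 = 25
B: 3·5+1·0 = 15 | 5·3 = 15
gcd(3,1,5) = 1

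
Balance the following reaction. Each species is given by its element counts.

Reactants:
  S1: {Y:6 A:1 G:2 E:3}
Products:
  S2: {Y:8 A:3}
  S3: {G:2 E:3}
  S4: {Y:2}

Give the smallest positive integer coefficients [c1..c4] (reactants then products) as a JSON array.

Y: 3·6 = 18 | 1·8+3·0+5·2 = 18
A: 3·1 = 3 | 1·3+3·0+5·0 = 3
G: 3·2 = 6 | 1·0+3·2+5·0 = 6
E: 3·3 = 9 | 1·0+3·3+5·0 = 9
gcd(3,1,3,5) = 1

Coefficients: [3, 1, 3, 5]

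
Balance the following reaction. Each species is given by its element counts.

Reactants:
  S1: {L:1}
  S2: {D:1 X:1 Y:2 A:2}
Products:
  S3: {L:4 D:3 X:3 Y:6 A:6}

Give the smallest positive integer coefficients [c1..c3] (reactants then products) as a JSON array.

Coefficients: [4, 3, 1]

L: 4·1+3·0 = 4 | 1·4 = 4
D: 4·0+3·1 = 3 | 1·3 = 3
X: 4·0+3·1 = 3 | 1·3 = 3
Y: 4·0+3·2 = 6 | 1·6 = 6
A: 4·0+3·2 = 6 | 1·6 = 6
gcd(4,3,1) = 1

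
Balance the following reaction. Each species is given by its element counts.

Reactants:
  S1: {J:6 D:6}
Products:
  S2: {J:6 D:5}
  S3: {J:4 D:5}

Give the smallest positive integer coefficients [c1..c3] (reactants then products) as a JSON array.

J: 5·6 = 30 | 3·6+3·4 = 30
D: 5·6 = 30 | 3·5+3·5 = 30
gcd(5,3,3) = 1

Coefficients: [5, 3, 3]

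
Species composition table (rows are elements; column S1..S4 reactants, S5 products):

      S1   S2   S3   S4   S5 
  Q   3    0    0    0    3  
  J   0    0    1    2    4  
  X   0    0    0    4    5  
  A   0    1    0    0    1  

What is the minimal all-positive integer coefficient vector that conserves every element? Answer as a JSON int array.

Coefficients: [4, 4, 6, 5, 4]

Q: 4·3+4·0+6·0+5·0 = 12 | 4·3 = 12
J: 4·0+4·0+6·1+5·2 = 16 | 4·4 = 16
X: 4·0+4·0+6·0+5·4 = 20 | 4·5 = 20
A: 4·0+4·1+6·0+5·0 = 4 | 4·1 = 4
gcd(4,4,6,5,4) = 1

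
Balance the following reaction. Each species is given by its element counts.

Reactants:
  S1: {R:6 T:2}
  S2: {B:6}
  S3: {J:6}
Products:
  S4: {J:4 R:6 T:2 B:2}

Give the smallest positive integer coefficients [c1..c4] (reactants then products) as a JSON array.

J: 3·0+1·0+2·6 = 12 | 3·4 = 12
R: 3·6+1·0+2·0 = 18 | 3·6 = 18
T: 3·2+1·0+2·0 = 6 | 3·2 = 6
B: 3·0+1·6+2·0 = 6 | 3·2 = 6
gcd(3,1,2,3) = 1

Coefficients: [3, 1, 2, 3]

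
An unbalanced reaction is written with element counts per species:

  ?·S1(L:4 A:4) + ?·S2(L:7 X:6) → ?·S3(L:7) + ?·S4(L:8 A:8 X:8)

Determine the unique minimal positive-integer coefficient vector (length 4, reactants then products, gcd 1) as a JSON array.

Coefficients: [6, 4, 4, 3]

L: 6·4+4·7 = 52 | 4·7+3·8 = 52
A: 6·4+4·0 = 24 | 4·0+3·8 = 24
X: 6·0+4·6 = 24 | 4·0+3·8 = 24
gcd(6,4,4,3) = 1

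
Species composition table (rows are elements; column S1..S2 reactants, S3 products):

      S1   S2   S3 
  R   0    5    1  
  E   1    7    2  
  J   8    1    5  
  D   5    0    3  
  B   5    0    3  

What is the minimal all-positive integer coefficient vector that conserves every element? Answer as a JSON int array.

R: 3·0+1·5 = 5 | 5·1 = 5
E: 3·1+1·7 = 10 | 5·2 = 10
J: 3·8+1·1 = 25 | 5·5 = 25
D: 3·5+1·0 = 15 | 5·3 = 15
B: 3·5+1·0 = 15 | 5·3 = 15
gcd(3,1,5) = 1

Coefficients: [3, 1, 5]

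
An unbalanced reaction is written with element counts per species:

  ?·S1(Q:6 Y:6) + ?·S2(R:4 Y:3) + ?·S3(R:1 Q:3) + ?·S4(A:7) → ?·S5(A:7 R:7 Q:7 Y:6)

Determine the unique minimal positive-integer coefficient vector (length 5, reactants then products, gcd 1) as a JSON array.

A: 1·0+4·0+5·0+3·7 = 21 | 3·7 = 21
R: 1·0+4·4+5·1+3·0 = 21 | 3·7 = 21
Q: 1·6+4·0+5·3+3·0 = 21 | 3·7 = 21
Y: 1·6+4·3+5·0+3·0 = 18 | 3·6 = 18
gcd(1,4,5,3,3) = 1

Coefficients: [1, 4, 5, 3, 3]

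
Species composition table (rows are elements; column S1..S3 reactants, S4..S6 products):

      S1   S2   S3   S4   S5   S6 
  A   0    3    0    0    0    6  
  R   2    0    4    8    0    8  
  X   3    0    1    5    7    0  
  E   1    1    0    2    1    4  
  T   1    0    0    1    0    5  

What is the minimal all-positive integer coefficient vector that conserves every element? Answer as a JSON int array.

A: 6·0+2·3+1·0 = 6 | 1·0+2·0+1·6 = 6
R: 6·2+2·0+1·4 = 16 | 1·8+2·0+1·8 = 16
X: 6·3+2·0+1·1 = 19 | 1·5+2·7+1·0 = 19
E: 6·1+2·1+1·0 = 8 | 1·2+2·1+1·4 = 8
T: 6·1+2·0+1·0 = 6 | 1·1+2·0+1·5 = 6
gcd(6,2,1,1,2,1) = 1

Coefficients: [6, 2, 1, 1, 2, 1]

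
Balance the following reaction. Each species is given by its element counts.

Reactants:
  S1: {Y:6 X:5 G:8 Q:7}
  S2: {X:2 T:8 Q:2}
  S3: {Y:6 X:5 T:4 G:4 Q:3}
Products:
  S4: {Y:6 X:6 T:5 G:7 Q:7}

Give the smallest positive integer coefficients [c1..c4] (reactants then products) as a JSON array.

Y: 3·6+2·0+1·6 = 24 | 4·6 = 24
X: 3·5+2·2+1·5 = 24 | 4·6 = 24
T: 3·0+2·8+1·4 = 20 | 4·5 = 20
G: 3·8+2·0+1·4 = 28 | 4·7 = 28
Q: 3·7+2·2+1·3 = 28 | 4·7 = 28
gcd(3,2,1,4) = 1

Coefficients: [3, 2, 1, 4]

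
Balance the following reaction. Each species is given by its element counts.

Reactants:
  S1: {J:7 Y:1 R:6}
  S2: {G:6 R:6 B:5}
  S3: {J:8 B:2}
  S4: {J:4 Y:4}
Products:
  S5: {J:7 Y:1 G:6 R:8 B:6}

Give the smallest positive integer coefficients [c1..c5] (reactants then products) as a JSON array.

Coefficients: [2, 6, 3, 1, 6]

J: 2·7+6·0+3·8+1·4 = 42 | 6·7 = 42
Y: 2·1+6·0+3·0+1·4 = 6 | 6·1 = 6
G: 2·0+6·6+3·0+1·0 = 36 | 6·6 = 36
R: 2·6+6·6+3·0+1·0 = 48 | 6·8 = 48
B: 2·0+6·5+3·2+1·0 = 36 | 6·6 = 36
gcd(2,6,3,1,6) = 1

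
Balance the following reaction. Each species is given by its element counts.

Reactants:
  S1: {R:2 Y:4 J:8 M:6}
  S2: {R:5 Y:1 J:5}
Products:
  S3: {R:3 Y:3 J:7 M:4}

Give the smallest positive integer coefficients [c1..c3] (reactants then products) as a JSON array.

R: 2·2+1·5 = 9 | 3·3 = 9
Y: 2·4+1·1 = 9 | 3·3 = 9
J: 2·8+1·5 = 21 | 3·7 = 21
M: 2·6+1·0 = 12 | 3·4 = 12
gcd(2,1,3) = 1

Coefficients: [2, 1, 3]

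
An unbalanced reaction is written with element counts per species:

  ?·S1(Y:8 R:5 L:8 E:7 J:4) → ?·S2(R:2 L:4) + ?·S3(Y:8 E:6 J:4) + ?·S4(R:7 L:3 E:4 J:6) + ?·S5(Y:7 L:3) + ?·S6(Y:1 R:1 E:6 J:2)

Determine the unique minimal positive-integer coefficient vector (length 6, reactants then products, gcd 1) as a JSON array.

Y: 4·8 = 32 | 5·0+1·8+1·0+3·7+3·1 = 32
R: 4·5 = 20 | 5·2+1·0+1·7+3·0+3·1 = 20
L: 4·8 = 32 | 5·4+1·0+1·3+3·3+3·0 = 32
E: 4·7 = 28 | 5·0+1·6+1·4+3·0+3·6 = 28
J: 4·4 = 16 | 5·0+1·4+1·6+3·0+3·2 = 16
gcd(4,5,1,1,3,3) = 1

Coefficients: [4, 5, 1, 1, 3, 3]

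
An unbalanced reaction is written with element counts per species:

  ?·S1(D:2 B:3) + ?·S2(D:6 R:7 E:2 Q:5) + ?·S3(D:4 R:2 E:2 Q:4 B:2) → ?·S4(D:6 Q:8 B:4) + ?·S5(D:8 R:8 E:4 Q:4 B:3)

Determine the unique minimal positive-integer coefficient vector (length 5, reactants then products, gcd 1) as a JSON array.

D: 5·2+4·6+6·4 = 58 | 3·6+5·8 = 58
R: 5·0+4·7+6·2 = 40 | 3·0+5·8 = 40
E: 5·0+4·2+6·2 = 20 | 3·0+5·4 = 20
Q: 5·0+4·5+6·4 = 44 | 3·8+5·4 = 44
B: 5·3+4·0+6·2 = 27 | 3·4+5·3 = 27
gcd(5,4,6,3,5) = 1

Coefficients: [5, 4, 6, 3, 5]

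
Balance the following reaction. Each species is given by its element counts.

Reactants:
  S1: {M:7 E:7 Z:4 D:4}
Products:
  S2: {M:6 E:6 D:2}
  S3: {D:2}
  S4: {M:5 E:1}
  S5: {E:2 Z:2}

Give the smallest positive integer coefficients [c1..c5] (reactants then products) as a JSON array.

M: 3·7 = 21 | 1·6+5·0+3·5+6·0 = 21
E: 3·7 = 21 | 1·6+5·0+3·1+6·2 = 21
Z: 3·4 = 12 | 1·0+5·0+3·0+6·2 = 12
D: 3·4 = 12 | 1·2+5·2+3·0+6·0 = 12
gcd(3,1,5,3,6) = 1

Coefficients: [3, 1, 5, 3, 6]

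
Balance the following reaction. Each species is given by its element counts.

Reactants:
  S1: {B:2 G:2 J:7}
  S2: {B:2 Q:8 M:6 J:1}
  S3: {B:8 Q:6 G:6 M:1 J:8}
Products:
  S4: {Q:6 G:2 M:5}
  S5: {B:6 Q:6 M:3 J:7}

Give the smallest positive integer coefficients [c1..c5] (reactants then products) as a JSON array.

B: 2·2+6·2+1·8 = 24 | 5·0+4·6 = 24
Q: 2·0+6·8+1·6 = 54 | 5·6+4·6 = 54
G: 2·2+6·0+1·6 = 10 | 5·2+4·0 = 10
M: 2·0+6·6+1·1 = 37 | 5·5+4·3 = 37
J: 2·7+6·1+1·8 = 28 | 5·0+4·7 = 28
gcd(2,6,1,5,4) = 1

Coefficients: [2, 6, 1, 5, 4]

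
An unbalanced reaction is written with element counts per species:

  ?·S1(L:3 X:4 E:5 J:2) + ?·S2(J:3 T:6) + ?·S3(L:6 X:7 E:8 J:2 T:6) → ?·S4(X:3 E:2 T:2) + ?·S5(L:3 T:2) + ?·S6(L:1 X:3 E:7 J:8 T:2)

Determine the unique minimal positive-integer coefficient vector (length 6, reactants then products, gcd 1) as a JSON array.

L: 5·3+4·0+1·6 = 21 | 6·0+6·3+3·1 = 21
X: 5·4+4·0+1·7 = 27 | 6·3+6·0+3·3 = 27
E: 5·5+4·0+1·8 = 33 | 6·2+6·0+3·7 = 33
J: 5·2+4·3+1·2 = 24 | 6·0+6·0+3·8 = 24
T: 5·0+4·6+1·6 = 30 | 6·2+6·2+3·2 = 30
gcd(5,4,1,6,6,3) = 1

Coefficients: [5, 4, 1, 6, 6, 3]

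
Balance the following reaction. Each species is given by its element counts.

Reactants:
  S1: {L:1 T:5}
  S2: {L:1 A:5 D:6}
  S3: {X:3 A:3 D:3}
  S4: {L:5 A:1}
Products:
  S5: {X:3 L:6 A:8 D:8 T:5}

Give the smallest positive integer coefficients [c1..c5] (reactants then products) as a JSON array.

Coefficients: [6, 5, 6, 5, 6]

X: 6·0+5·0+6·3+5·0 = 18 | 6·3 = 18
L: 6·1+5·1+6·0+5·5 = 36 | 6·6 = 36
A: 6·0+5·5+6·3+5·1 = 48 | 6·8 = 48
D: 6·0+5·6+6·3+5·0 = 48 | 6·8 = 48
T: 6·5+5·0+6·0+5·0 = 30 | 6·5 = 30
gcd(6,5,6,5,6) = 1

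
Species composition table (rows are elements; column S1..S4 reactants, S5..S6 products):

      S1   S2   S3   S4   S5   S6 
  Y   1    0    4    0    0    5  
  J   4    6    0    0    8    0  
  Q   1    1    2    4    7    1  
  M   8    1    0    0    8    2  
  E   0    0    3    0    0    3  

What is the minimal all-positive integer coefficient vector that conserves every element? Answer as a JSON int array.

Coefficients: [5, 2, 5, 4, 4, 5]

Y: 5·1+2·0+5·4+4·0 = 25 | 4·0+5·5 = 25
J: 5·4+2·6+5·0+4·0 = 32 | 4·8+5·0 = 32
Q: 5·1+2·1+5·2+4·4 = 33 | 4·7+5·1 = 33
M: 5·8+2·1+5·0+4·0 = 42 | 4·8+5·2 = 42
E: 5·0+2·0+5·3+4·0 = 15 | 4·0+5·3 = 15
gcd(5,2,5,4,4,5) = 1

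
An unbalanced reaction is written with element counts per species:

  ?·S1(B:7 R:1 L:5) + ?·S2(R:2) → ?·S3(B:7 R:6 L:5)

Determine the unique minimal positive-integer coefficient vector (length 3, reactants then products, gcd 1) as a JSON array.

B: 2·7+5·0 = 14 | 2·7 = 14
R: 2·1+5·2 = 12 | 2·6 = 12
L: 2·5+5·0 = 10 | 2·5 = 10
gcd(2,5,2) = 1

Coefficients: [2, 5, 2]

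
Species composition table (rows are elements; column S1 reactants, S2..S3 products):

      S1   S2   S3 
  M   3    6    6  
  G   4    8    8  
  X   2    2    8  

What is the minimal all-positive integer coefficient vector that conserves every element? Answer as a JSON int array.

Coefficients: [6, 2, 1]

M: 6·3 = 18 | 2·6+1·6 = 18
G: 6·4 = 24 | 2·8+1·8 = 24
X: 6·2 = 12 | 2·2+1·8 = 12
gcd(6,2,1) = 1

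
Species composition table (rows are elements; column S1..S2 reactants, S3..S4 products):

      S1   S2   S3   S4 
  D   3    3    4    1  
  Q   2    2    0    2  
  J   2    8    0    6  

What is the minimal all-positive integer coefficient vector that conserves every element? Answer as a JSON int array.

D: 2·3+4·3 = 18 | 3·4+6·1 = 18
Q: 2·2+4·2 = 12 | 3·0+6·2 = 12
J: 2·2+4·8 = 36 | 3·0+6·6 = 36
gcd(2,4,3,6) = 1

Coefficients: [2, 4, 3, 6]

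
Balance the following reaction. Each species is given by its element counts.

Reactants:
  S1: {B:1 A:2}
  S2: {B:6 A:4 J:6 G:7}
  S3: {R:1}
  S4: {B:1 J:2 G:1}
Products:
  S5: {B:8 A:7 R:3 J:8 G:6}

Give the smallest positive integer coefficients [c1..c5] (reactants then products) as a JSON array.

B: 5·1+1·6+6·0+5·1 = 16 | 2·8 = 16
A: 5·2+1·4+6·0+5·0 = 14 | 2·7 = 14
R: 5·0+1·0+6·1+5·0 = 6 | 2·3 = 6
J: 5·0+1·6+6·0+5·2 = 16 | 2·8 = 16
G: 5·0+1·7+6·0+5·1 = 12 | 2·6 = 12
gcd(5,1,6,5,2) = 1

Coefficients: [5, 1, 6, 5, 2]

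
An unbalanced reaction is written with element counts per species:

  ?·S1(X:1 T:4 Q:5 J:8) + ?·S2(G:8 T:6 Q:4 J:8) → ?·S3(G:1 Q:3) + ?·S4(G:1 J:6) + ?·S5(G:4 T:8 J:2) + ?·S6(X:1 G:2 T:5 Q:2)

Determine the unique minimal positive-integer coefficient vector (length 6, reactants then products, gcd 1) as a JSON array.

X: 2·1+3·0 = 2 | 6·0+6·0+2·0+2·1 = 2
G: 2·0+3·8 = 24 | 6·1+6·1+2·4+2·2 = 24
T: 2·4+3·6 = 26 | 6·0+6·0+2·8+2·5 = 26
Q: 2·5+3·4 = 22 | 6·3+6·0+2·0+2·2 = 22
J: 2·8+3·8 = 40 | 6·0+6·6+2·2+2·0 = 40
gcd(2,3,6,6,2,2) = 1

Coefficients: [2, 3, 6, 6, 2, 2]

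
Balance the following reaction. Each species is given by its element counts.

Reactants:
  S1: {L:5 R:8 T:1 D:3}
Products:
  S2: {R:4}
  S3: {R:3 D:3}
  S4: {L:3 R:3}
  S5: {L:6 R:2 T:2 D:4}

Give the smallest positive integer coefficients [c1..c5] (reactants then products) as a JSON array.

L: 6·5 = 30 | 6·0+2·0+4·3+3·6 = 30
R: 6·8 = 48 | 6·4+2·3+4·3+3·2 = 48
T: 6·1 = 6 | 6·0+2·0+4·0+3·2 = 6
D: 6·3 = 18 | 6·0+2·3+4·0+3·4 = 18
gcd(6,6,2,4,3) = 1

Coefficients: [6, 6, 2, 4, 3]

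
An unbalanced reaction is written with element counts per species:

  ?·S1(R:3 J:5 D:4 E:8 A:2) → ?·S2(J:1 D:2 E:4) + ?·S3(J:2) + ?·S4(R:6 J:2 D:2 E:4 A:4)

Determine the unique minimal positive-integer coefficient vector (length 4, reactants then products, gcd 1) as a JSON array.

Coefficients: [4, 6, 5, 2]

R: 4·3 = 12 | 6·0+5·0+2·6 = 12
J: 4·5 = 20 | 6·1+5·2+2·2 = 20
D: 4·4 = 16 | 6·2+5·0+2·2 = 16
E: 4·8 = 32 | 6·4+5·0+2·4 = 32
A: 4·2 = 8 | 6·0+5·0+2·4 = 8
gcd(4,6,5,2) = 1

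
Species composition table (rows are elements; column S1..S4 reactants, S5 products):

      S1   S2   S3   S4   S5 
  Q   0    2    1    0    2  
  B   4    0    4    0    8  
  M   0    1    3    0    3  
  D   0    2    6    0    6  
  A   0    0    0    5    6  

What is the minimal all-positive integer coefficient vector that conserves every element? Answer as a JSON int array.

Coefficients: [6, 3, 4, 6, 5]

Q: 6·0+3·2+4·1+6·0 = 10 | 5·2 = 10
B: 6·4+3·0+4·4+6·0 = 40 | 5·8 = 40
M: 6·0+3·1+4·3+6·0 = 15 | 5·3 = 15
D: 6·0+3·2+4·6+6·0 = 30 | 5·6 = 30
A: 6·0+3·0+4·0+6·5 = 30 | 5·6 = 30
gcd(6,3,4,6,5) = 1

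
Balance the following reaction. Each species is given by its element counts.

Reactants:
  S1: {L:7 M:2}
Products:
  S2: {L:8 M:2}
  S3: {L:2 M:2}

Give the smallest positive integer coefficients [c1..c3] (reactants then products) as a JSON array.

L: 6·7 = 42 | 5·8+1·2 = 42
M: 6·2 = 12 | 5·2+1·2 = 12
gcd(6,5,1) = 1

Coefficients: [6, 5, 1]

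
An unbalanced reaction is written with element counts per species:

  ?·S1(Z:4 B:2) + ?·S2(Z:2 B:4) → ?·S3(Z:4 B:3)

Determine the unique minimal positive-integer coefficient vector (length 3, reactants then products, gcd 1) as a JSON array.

Coefficients: [5, 2, 6]

Z: 5·4+2·2 = 24 | 6·4 = 24
B: 5·2+2·4 = 18 | 6·3 = 18
gcd(5,2,6) = 1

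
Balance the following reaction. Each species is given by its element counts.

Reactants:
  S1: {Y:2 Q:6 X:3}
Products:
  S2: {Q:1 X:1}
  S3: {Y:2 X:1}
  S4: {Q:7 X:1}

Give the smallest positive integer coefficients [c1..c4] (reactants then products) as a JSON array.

Coefficients: [3, 4, 3, 2]

Y: 3·2 = 6 | 4·0+3·2+2·0 = 6
Q: 3·6 = 18 | 4·1+3·0+2·7 = 18
X: 3·3 = 9 | 4·1+3·1+2·1 = 9
gcd(3,4,3,2) = 1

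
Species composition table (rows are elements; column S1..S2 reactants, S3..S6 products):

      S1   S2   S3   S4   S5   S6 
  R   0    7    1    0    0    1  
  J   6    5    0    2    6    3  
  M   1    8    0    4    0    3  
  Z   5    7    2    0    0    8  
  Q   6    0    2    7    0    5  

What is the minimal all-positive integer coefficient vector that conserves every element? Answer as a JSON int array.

R: 5·0+1·7 = 7 | 4·1+1·0+4·0+3·1 = 7
J: 5·6+1·5 = 35 | 4·0+1·2+4·6+3·3 = 35
M: 5·1+1·8 = 13 | 4·0+1·4+4·0+3·3 = 13
Z: 5·5+1·7 = 32 | 4·2+1·0+4·0+3·8 = 32
Q: 5·6+1·0 = 30 | 4·2+1·7+4·0+3·5 = 30
gcd(5,1,4,1,4,3) = 1

Coefficients: [5, 1, 4, 1, 4, 3]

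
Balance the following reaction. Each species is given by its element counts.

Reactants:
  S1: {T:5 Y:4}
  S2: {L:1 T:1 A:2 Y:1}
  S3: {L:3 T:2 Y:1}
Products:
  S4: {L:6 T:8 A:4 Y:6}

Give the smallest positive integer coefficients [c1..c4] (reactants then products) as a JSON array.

Coefficients: [2, 6, 4, 3]

L: 2·0+6·1+4·3 = 18 | 3·6 = 18
T: 2·5+6·1+4·2 = 24 | 3·8 = 24
A: 2·0+6·2+4·0 = 12 | 3·4 = 12
Y: 2·4+6·1+4·1 = 18 | 3·6 = 18
gcd(2,6,4,3) = 1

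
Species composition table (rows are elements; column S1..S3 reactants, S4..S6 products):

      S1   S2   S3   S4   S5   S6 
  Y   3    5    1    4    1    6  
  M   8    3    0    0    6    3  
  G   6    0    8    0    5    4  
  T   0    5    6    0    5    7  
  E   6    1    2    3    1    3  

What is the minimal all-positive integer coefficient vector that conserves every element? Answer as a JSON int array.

Y: 3·3+5·5+2·1 = 36 | 6·4+6·1+1·6 = 36
M: 3·8+5·3+2·0 = 39 | 6·0+6·6+1·3 = 39
G: 3·6+5·0+2·8 = 34 | 6·0+6·5+1·4 = 34
T: 3·0+5·5+2·6 = 37 | 6·0+6·5+1·7 = 37
E: 3·6+5·1+2·2 = 27 | 6·3+6·1+1·3 = 27
gcd(3,5,2,6,6,1) = 1

Coefficients: [3, 5, 2, 6, 6, 1]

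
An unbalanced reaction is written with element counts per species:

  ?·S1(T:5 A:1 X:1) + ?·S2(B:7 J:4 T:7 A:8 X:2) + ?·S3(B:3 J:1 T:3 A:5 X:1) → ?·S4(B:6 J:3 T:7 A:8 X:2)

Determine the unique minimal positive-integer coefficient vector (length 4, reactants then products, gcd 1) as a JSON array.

Coefficients: [1, 3, 3, 5]

B: 1·0+3·7+3·3 = 30 | 5·6 = 30
J: 1·0+3·4+3·1 = 15 | 5·3 = 15
T: 1·5+3·7+3·3 = 35 | 5·7 = 35
A: 1·1+3·8+3·5 = 40 | 5·8 = 40
X: 1·1+3·2+3·1 = 10 | 5·2 = 10
gcd(1,3,3,5) = 1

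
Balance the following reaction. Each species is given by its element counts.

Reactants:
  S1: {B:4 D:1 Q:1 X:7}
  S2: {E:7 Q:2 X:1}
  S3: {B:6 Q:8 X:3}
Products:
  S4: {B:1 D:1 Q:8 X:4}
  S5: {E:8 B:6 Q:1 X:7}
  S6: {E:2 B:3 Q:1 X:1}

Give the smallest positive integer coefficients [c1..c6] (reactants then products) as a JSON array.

E: 5·0+6·7+4·0 = 42 | 5·0+4·8+5·2 = 42
B: 5·4+6·0+4·6 = 44 | 5·1+4·6+5·3 = 44
D: 5·1+6·0+4·0 = 5 | 5·1+4·0+5·0 = 5
Q: 5·1+6·2+4·8 = 49 | 5·8+4·1+5·1 = 49
X: 5·7+6·1+4·3 = 53 | 5·4+4·7+5·1 = 53
gcd(5,6,4,5,4,5) = 1

Coefficients: [5, 6, 4, 5, 4, 5]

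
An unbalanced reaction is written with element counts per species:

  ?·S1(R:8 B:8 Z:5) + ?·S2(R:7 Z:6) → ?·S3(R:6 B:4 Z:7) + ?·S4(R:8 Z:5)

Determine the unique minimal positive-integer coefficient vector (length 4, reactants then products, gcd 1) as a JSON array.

Coefficients: [1, 4, 2, 3]

R: 1·8+4·7 = 36 | 2·6+3·8 = 36
B: 1·8+4·0 = 8 | 2·4+3·0 = 8
Z: 1·5+4·6 = 29 | 2·7+3·5 = 29
gcd(1,4,2,3) = 1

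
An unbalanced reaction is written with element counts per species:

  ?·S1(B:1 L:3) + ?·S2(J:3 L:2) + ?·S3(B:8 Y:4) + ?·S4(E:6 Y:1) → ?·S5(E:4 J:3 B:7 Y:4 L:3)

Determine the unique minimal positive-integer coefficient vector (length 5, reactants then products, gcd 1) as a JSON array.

E: 2·0+6·0+5·0+4·6 = 24 | 6·4 = 24
J: 2·0+6·3+5·0+4·0 = 18 | 6·3 = 18
B: 2·1+6·0+5·8+4·0 = 42 | 6·7 = 42
Y: 2·0+6·0+5·4+4·1 = 24 | 6·4 = 24
L: 2·3+6·2+5·0+4·0 = 18 | 6·3 = 18
gcd(2,6,5,4,6) = 1

Coefficients: [2, 6, 5, 4, 6]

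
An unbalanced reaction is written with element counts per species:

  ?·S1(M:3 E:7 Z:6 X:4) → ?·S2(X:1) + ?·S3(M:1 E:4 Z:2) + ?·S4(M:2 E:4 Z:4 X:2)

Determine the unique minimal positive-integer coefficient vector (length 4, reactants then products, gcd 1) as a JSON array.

Coefficients: [4, 6, 2, 5]

M: 4·3 = 12 | 6·0+2·1+5·2 = 12
E: 4·7 = 28 | 6·0+2·4+5·4 = 28
Z: 4·6 = 24 | 6·0+2·2+5·4 = 24
X: 4·4 = 16 | 6·1+2·0+5·2 = 16
gcd(4,6,2,5) = 1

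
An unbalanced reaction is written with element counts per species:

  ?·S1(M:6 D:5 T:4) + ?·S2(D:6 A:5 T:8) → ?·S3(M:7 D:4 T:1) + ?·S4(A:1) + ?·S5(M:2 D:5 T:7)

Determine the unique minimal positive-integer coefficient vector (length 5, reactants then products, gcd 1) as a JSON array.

Coefficients: [6, 1, 4, 5, 4]

M: 6·6+1·0 = 36 | 4·7+5·0+4·2 = 36
D: 6·5+1·6 = 36 | 4·4+5·0+4·5 = 36
A: 6·0+1·5 = 5 | 4·0+5·1+4·0 = 5
T: 6·4+1·8 = 32 | 4·1+5·0+4·7 = 32
gcd(6,1,4,5,4) = 1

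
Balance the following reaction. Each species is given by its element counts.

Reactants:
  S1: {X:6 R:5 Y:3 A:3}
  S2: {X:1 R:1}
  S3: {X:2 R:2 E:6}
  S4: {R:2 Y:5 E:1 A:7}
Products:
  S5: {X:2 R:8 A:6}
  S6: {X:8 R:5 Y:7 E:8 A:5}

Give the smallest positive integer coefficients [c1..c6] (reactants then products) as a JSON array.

Coefficients: [5, 4, 6, 4, 3, 5]

X: 5·6+4·1+6·2+4·0 = 46 | 3·2+5·8 = 46
R: 5·5+4·1+6·2+4·2 = 49 | 3·8+5·5 = 49
Y: 5·3+4·0+6·0+4·5 = 35 | 3·0+5·7 = 35
E: 5·0+4·0+6·6+4·1 = 40 | 3·0+5·8 = 40
A: 5·3+4·0+6·0+4·7 = 43 | 3·6+5·5 = 43
gcd(5,4,6,4,3,5) = 1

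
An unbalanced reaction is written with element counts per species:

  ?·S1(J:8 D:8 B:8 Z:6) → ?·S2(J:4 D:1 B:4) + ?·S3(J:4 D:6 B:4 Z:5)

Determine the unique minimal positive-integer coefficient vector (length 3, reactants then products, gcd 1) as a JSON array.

J: 5·8 = 40 | 4·4+6·4 = 40
D: 5·8 = 40 | 4·1+6·6 = 40
B: 5·8 = 40 | 4·4+6·4 = 40
Z: 5·6 = 30 | 4·0+6·5 = 30
gcd(5,4,6) = 1

Coefficients: [5, 4, 6]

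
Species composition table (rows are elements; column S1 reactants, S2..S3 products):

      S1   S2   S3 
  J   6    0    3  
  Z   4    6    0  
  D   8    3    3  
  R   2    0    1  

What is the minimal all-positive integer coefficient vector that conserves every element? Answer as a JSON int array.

J: 3·6 = 18 | 2·0+6·3 = 18
Z: 3·4 = 12 | 2·6+6·0 = 12
D: 3·8 = 24 | 2·3+6·3 = 24
R: 3·2 = 6 | 2·0+6·1 = 6
gcd(3,2,6) = 1

Coefficients: [3, 2, 6]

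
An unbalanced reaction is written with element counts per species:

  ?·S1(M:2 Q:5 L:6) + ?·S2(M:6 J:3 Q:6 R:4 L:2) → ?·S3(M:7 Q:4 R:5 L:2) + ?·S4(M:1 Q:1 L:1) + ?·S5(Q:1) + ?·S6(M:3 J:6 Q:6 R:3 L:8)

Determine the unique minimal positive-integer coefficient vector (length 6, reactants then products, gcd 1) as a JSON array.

M: 2·2+2·6 = 16 | 1·7+6·1+6·0+1·3 = 16
J: 2·0+2·3 = 6 | 1·0+6·0+6·0+1·6 = 6
Q: 2·5+2·6 = 22 | 1·4+6·1+6·1+1·6 = 22
R: 2·0+2·4 = 8 | 1·5+6·0+6·0+1·3 = 8
L: 2·6+2·2 = 16 | 1·2+6·1+6·0+1·8 = 16
gcd(2,2,1,6,6,1) = 1

Coefficients: [2, 2, 1, 6, 6, 1]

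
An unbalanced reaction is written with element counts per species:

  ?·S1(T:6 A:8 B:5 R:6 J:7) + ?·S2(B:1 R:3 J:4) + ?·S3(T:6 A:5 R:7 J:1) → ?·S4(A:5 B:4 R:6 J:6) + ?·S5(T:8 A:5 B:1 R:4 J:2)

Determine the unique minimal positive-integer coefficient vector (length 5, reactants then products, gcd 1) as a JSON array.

Coefficients: [5, 1, 3, 5, 6]

T: 5·6+1·0+3·6 = 48 | 5·0+6·8 = 48
A: 5·8+1·0+3·5 = 55 | 5·5+6·5 = 55
B: 5·5+1·1+3·0 = 26 | 5·4+6·1 = 26
R: 5·6+1·3+3·7 = 54 | 5·6+6·4 = 54
J: 5·7+1·4+3·1 = 42 | 5·6+6·2 = 42
gcd(5,1,3,5,6) = 1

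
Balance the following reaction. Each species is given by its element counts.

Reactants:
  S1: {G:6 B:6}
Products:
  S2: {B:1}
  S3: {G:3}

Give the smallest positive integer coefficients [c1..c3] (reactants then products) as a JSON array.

G: 1·6 = 6 | 6·0+2·3 = 6
B: 1·6 = 6 | 6·1+2·0 = 6
gcd(1,6,2) = 1

Coefficients: [1, 6, 2]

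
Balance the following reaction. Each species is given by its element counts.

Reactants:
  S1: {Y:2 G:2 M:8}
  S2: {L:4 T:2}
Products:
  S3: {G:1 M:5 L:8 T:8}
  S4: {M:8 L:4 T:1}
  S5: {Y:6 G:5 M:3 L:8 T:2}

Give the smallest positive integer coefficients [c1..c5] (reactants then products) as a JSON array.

Coefficients: [3, 6, 1, 2, 1]

Y: 3·2+6·0 = 6 | 1·0+2·0+1·6 = 6
G: 3·2+6·0 = 6 | 1·1+2·0+1·5 = 6
M: 3·8+6·0 = 24 | 1·5+2·8+1·3 = 24
L: 3·0+6·4 = 24 | 1·8+2·4+1·8 = 24
T: 3·0+6·2 = 12 | 1·8+2·1+1·2 = 12
gcd(3,6,1,2,1) = 1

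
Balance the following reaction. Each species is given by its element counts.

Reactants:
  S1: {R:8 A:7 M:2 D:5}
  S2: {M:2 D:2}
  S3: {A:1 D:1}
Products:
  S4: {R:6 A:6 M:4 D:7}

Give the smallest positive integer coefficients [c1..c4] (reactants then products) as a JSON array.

R: 3·8+5·0+3·0 = 24 | 4·6 = 24
A: 3·7+5·0+3·1 = 24 | 4·6 = 24
M: 3·2+5·2+3·0 = 16 | 4·4 = 16
D: 3·5+5·2+3·1 = 28 | 4·7 = 28
gcd(3,5,3,4) = 1

Coefficients: [3, 5, 3, 4]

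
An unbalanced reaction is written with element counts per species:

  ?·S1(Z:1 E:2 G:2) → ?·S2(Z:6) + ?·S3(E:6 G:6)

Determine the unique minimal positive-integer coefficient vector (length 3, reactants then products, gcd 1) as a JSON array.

Z: 6·1 = 6 | 1·6+2·0 = 6
E: 6·2 = 12 | 1·0+2·6 = 12
G: 6·2 = 12 | 1·0+2·6 = 12
gcd(6,1,2) = 1

Coefficients: [6, 1, 2]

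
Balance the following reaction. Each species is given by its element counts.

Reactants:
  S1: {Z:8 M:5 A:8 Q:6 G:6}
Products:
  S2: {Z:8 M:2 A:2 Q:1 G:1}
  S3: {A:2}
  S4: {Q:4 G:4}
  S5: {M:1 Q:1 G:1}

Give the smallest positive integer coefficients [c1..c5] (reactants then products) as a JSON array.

Z: 2·8 = 16 | 2·8+6·0+1·0+6·0 = 16
M: 2·5 = 10 | 2·2+6·0+1·0+6·1 = 10
A: 2·8 = 16 | 2·2+6·2+1·0+6·0 = 16
Q: 2·6 = 12 | 2·1+6·0+1·4+6·1 = 12
G: 2·6 = 12 | 2·1+6·0+1·4+6·1 = 12
gcd(2,2,6,1,6) = 1

Coefficients: [2, 2, 6, 1, 6]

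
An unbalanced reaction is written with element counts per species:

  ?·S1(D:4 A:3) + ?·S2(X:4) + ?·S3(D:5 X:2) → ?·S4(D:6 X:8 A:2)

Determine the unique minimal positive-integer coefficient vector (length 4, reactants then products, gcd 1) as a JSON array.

D: 2·4+5·0+2·5 = 18 | 3·6 = 18
X: 2·0+5·4+2·2 = 24 | 3·8 = 24
A: 2·3+5·0+2·0 = 6 | 3·2 = 6
gcd(2,5,2,3) = 1

Coefficients: [2, 5, 2, 3]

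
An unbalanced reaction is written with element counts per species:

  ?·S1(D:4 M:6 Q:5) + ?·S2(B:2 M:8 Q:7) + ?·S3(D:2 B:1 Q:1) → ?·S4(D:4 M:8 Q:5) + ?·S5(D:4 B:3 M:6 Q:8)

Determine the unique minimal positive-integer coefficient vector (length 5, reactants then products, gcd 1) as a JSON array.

Coefficients: [4, 3, 6, 3, 4]

D: 4·4+3·0+6·2 = 28 | 3·4+4·4 = 28
B: 4·0+3·2+6·1 = 12 | 3·0+4·3 = 12
M: 4·6+3·8+6·0 = 48 | 3·8+4·6 = 48
Q: 4·5+3·7+6·1 = 47 | 3·5+4·8 = 47
gcd(4,3,6,3,4) = 1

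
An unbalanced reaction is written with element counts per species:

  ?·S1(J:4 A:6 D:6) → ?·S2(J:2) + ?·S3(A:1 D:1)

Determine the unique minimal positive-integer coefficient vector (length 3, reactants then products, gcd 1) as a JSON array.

J: 1·4 = 4 | 2·2+6·0 = 4
A: 1·6 = 6 | 2·0+6·1 = 6
D: 1·6 = 6 | 2·0+6·1 = 6
gcd(1,2,6) = 1

Coefficients: [1, 2, 6]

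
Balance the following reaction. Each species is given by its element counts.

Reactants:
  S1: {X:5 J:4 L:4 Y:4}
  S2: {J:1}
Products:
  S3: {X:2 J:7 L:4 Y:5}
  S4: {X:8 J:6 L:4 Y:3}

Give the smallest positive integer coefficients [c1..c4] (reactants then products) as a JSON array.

Coefficients: [2, 5, 1, 1]

X: 2·5+5·0 = 10 | 1·2+1·8 = 10
J: 2·4+5·1 = 13 | 1·7+1·6 = 13
L: 2·4+5·0 = 8 | 1·4+1·4 = 8
Y: 2·4+5·0 = 8 | 1·5+1·3 = 8
gcd(2,5,1,1) = 1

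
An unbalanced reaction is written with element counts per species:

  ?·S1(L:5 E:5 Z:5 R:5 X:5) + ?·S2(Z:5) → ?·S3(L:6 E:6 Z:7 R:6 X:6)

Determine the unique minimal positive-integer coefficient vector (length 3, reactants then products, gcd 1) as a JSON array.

Coefficients: [6, 1, 5]

L: 6·5+1·0 = 30 | 5·6 = 30
E: 6·5+1·0 = 30 | 5·6 = 30
Z: 6·5+1·5 = 35 | 5·7 = 35
R: 6·5+1·0 = 30 | 5·6 = 30
X: 6·5+1·0 = 30 | 5·6 = 30
gcd(6,1,5) = 1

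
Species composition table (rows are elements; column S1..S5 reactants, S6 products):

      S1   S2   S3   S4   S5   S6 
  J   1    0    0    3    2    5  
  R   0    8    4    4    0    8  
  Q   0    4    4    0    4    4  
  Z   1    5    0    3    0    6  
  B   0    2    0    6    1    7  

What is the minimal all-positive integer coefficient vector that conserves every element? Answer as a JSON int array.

J: 4·1+1·0+1·0+3·3+1·2 = 15 | 3·5 = 15
R: 4·0+1·8+1·4+3·4+1·0 = 24 | 3·8 = 24
Q: 4·0+1·4+1·4+3·0+1·4 = 12 | 3·4 = 12
Z: 4·1+1·5+1·0+3·3+1·0 = 18 | 3·6 = 18
B: 4·0+1·2+1·0+3·6+1·1 = 21 | 3·7 = 21
gcd(4,1,1,3,1,3) = 1

Coefficients: [4, 1, 1, 3, 1, 3]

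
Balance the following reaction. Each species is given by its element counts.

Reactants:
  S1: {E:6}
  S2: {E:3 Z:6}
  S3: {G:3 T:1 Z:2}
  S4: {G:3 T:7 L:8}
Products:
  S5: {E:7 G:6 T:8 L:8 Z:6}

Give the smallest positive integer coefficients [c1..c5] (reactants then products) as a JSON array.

Coefficients: [5, 4, 6, 6, 6]

E: 5·6+4·3+6·0+6·0 = 42 | 6·7 = 42
G: 5·0+4·0+6·3+6·3 = 36 | 6·6 = 36
T: 5·0+4·0+6·1+6·7 = 48 | 6·8 = 48
L: 5·0+4·0+6·0+6·8 = 48 | 6·8 = 48
Z: 5·0+4·6+6·2+6·0 = 36 | 6·6 = 36
gcd(5,4,6,6,6) = 1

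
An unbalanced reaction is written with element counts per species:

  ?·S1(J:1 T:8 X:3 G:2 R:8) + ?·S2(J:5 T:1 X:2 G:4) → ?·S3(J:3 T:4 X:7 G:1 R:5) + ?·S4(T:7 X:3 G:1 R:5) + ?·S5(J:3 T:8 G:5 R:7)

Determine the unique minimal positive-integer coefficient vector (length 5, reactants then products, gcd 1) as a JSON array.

Coefficients: [6, 3, 3, 1, 4]

J: 6·1+3·5 = 21 | 3·3+1·0+4·3 = 21
T: 6·8+3·1 = 51 | 3·4+1·7+4·8 = 51
X: 6·3+3·2 = 24 | 3·7+1·3+4·0 = 24
G: 6·2+3·4 = 24 | 3·1+1·1+4·5 = 24
R: 6·8+3·0 = 48 | 3·5+1·5+4·7 = 48
gcd(6,3,3,1,4) = 1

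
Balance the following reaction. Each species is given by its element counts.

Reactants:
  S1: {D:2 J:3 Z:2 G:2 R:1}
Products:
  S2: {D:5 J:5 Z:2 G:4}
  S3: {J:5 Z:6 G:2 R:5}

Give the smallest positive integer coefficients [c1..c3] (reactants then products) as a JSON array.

D: 5·2 = 10 | 2·5+1·0 = 10
J: 5·3 = 15 | 2·5+1·5 = 15
Z: 5·2 = 10 | 2·2+1·6 = 10
G: 5·2 = 10 | 2·4+1·2 = 10
R: 5·1 = 5 | 2·0+1·5 = 5
gcd(5,2,1) = 1

Coefficients: [5, 2, 1]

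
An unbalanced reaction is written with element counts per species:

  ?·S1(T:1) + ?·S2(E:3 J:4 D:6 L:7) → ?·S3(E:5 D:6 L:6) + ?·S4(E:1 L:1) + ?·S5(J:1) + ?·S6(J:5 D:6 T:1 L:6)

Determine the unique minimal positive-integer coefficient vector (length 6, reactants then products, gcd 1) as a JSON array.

E: 3·0+5·3 = 15 | 2·5+5·1+5·0+3·0 = 15
J: 3·0+5·4 = 20 | 2·0+5·0+5·1+3·5 = 20
D: 3·0+5·6 = 30 | 2·6+5·0+5·0+3·6 = 30
T: 3·1+5·0 = 3 | 2·0+5·0+5·0+3·1 = 3
L: 3·0+5·7 = 35 | 2·6+5·1+5·0+3·6 = 35
gcd(3,5,2,5,5,3) = 1

Coefficients: [3, 5, 2, 5, 5, 3]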